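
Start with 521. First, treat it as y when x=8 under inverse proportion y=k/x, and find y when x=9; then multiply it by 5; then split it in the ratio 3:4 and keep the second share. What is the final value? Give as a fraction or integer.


Start with 521.
Step 1: Inverse prop: k = (521)*8; new y = k/9 = 521*8/9 = 4168/9
Step 2: Multiply by 5: 4168/9 * 5 = 20840/9
Step 3: Split 3:4, second share = 20840/9 * 4/7 = 83360/63
Final result = 83360/63

83360/63


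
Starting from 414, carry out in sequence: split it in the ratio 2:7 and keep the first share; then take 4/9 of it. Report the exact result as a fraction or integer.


Start with 414.
Step 1: Split 2:7, first share = 414 * 2/9 = 92
Step 2: Take 4/9: 92 * 4/9 = 368/9
Final result = 368/9

368/9


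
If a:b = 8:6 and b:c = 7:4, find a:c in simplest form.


Given a:b = 8:6 and b:c = 7:4
Make b consistent. Multiply first ratio by 7: a:b = 56:42
Multiply second ratio by 6: b:c = 42:24
Now b = 42 in both, so a:b:c = 56:42:24
Therefore a:c = 56:24
Simplify by GCD: a:c = 7:3

7:3


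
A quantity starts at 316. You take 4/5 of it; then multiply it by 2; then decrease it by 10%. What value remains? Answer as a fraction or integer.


Start with 316.
Step 1: Take 4/5: 316 * 4/5 = 1264/5
Step 2: Multiply by 2: 1264/5 * 2 = 2528/5
Step 3: Decrease by 10%: 2528/5 * 90/100 = 11376/25
Final result = 11376/25

11376/25


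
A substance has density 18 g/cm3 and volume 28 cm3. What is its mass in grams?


Using mass = density * volume
Density = 18 g/cm3
Volume = 28 cm3
Mass = 18 * 28
= 504 g

504


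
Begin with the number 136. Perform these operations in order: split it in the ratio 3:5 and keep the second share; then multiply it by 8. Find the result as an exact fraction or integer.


Start with 136.
Step 1: Split 3:5, second share = 136 * 5/8 = 85
Step 2: Multiply by 8: 85 * 8 = 680
Final result = 680

680


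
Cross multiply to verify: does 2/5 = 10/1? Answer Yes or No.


Cross multiply to check 2/5 = 10/1
Left cross product: 2 * 1 = 2
Right cross product: 5 * 10 = 50
2 != 50
Not equal, so proportions differ => No

No


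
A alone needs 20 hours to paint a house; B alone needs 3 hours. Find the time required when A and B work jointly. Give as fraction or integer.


Rate of A = 1/20 job per hour
Rate of B = 1/3 job per hour
Combined rate = 1/20 + 1/3
Find common denominator: (3 + 20)/(20*3) = 23/60
Combined rate = 23/60 job per hour
Time together = 1 / (23/60) = 60/23 hours

60/23


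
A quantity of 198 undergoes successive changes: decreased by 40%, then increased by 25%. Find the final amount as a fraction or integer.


Start: 198
Step 1: decrease by 40% => multiply by 60/100
  198 * 60/100 = 594/5
Step 2: increase by 25% => multiply by 125/100
  594/5 * 125/100 = 297/2
Final value = 297/2

297/2


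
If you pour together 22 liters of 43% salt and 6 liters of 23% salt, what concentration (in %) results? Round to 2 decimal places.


Solute in mixture 1 = 43% of 22 L = 22*43/100 = 473/50 L
Solute in mixture 2 = 23% of 6 L = 6*23/100 = 69/50 L
Total solute = 473/50 + 69/50 = 271/25 L
Total volume = 22 + 6 = 28 L
Final concentration = 271/25/28 * 100 = 38.71%

38.71


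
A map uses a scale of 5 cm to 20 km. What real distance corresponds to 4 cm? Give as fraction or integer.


Map scale: 5 cm = 20 km
Measured distance on map = 4 cm
Set up proportion: 4 * 20 / 5
= 80 / 5
= 16 km

16


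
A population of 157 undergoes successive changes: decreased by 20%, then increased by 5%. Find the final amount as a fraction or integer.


Start: 157
Step 1: decrease by 20% => multiply by 80/100
  157 * 80/100 = 628/5
Step 2: increase by 5% => multiply by 105/100
  628/5 * 105/100 = 3297/25
Final value = 3297/25

3297/25


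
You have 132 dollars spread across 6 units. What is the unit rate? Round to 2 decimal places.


Total dollars = 132
Number of units = 6
Unit rate = 132 / 6
= 22 dollars per unit

22


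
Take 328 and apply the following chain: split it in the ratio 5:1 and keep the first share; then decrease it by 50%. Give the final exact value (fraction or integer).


Start with 328.
Step 1: Split 5:1, first share = 328 * 5/6 = 820/3
Step 2: Decrease by 50%: 820/3 * 50/100 = 410/3
Final result = 410/3

410/3


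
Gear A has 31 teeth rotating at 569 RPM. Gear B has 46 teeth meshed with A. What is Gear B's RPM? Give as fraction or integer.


Gear ratio: teeth_A * RPM_A = teeth_B * RPM_B
31 * 569 = 46 * RPM_B
17639 = 46 * RPM_B
RPM_B = 17639 / 46
RPM_B = 17639/46

17639/46


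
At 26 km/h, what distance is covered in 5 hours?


Using distance = speed * time
Speed = 26 km/h
Time = 5 hours
Distance = 26 * 5
= 130 km

130


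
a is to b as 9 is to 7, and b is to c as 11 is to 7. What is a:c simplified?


Given a:b = 9:7 and b:c = 11:7
Make b consistent. Multiply first ratio by 11: a:b = 99:77
Multiply second ratio by 7: b:c = 77:49
Now b = 77 in both, so a:b:c = 99:77:49
Therefore a:c = 99:49
Simplify by GCD: a:c = 99:49

99:49


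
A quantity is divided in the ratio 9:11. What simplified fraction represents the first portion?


Total parts = 9 + 11 = 20
First part fraction = 9/20
Simplify: 9/20 = 9/20

9/20


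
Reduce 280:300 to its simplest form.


Find GCD(280, 300)
GCD = 20
Divide both by 20: 280/20 = 14, 300/20 = 15
Simplified ratio = 14:15

14:15


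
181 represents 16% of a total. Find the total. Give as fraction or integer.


Given: 181 is 16% of the whole
Set up: 181 = 16/100 * whole
whole = 181 * 100 / 16
whole = 18100 / 16
whole = 4525/4

4525/4


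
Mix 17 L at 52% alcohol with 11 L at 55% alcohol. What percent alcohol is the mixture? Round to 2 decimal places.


Solute in mixture 1 = 52% of 17 L = 17*52/100 = 221/25 L
Solute in mixture 2 = 55% of 11 L = 11*55/100 = 121/20 L
Total solute = 221/25 + 121/20 = 1489/100 L
Total volume = 17 + 11 = 28 L
Final concentration = 1489/100/28 * 100 = 53.18%

53.18


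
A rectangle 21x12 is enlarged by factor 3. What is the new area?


Original dimensions: 21 x 12
Enlargement factor = 3
New width = 21 * 3 = 63
New height = 12 * 3 = 36
New area = 63 * 36 = 2268

2268


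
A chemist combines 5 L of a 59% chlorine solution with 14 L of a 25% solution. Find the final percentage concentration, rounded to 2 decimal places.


Solute in mixture 1 = 59% of 5 L = 5*59/100 = 59/20 L
Solute in mixture 2 = 25% of 14 L = 14*25/100 = 7/2 L
Total solute = 59/20 + 7/2 = 129/20 L
Total volume = 5 + 14 = 19 L
Final concentration = 129/20/19 * 100 = 33.95%

33.95


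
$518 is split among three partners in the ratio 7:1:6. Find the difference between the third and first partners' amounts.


Total parts = 7 + 1 + 6 = 14
Value per part = 518 / 14 = 37
Shares: 7*37=259, 1*37=37, 6*37=222
Third share = 222, first share = 259
Difference = |222 - 259| = 37

37


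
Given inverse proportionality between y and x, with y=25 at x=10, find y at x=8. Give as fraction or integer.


Inverse proportion: y = k/x
Find k: k = 10 * 25 = 250
Compute y at x=8: y = 250/8
y = 125/4

125/4


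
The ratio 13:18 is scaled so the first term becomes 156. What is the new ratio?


Original ratio: 13:18
First term target: 156
Scale factor = 156 / 13 = 12
Multiply second term: 18 * 12 = 216
Equivalent ratio = 156:216

156:216


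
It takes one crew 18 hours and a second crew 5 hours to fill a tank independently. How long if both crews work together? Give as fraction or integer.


Rate of A = 1/18 job per hour
Rate of B = 1/5 job per hour
Combined rate = 1/18 + 1/5
Find common denominator: (5 + 18)/(18*5) = 23/90
Combined rate = 23/90 job per hour
Time together = 1 / (23/90) = 90/23 hours

90/23


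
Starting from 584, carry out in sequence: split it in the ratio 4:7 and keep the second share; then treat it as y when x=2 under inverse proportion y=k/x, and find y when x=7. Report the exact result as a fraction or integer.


Start with 584.
Step 1: Split 4:7, second share = 584 * 7/11 = 4088/11
Step 2: Inverse prop: k = (4088/11)*2; new y = k/7 = 4088/11*2/7 = 1168/11
Final result = 1168/11

1168/11


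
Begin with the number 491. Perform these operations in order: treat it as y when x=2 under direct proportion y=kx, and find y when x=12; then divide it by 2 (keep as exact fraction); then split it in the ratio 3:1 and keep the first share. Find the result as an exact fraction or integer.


Start with 491.
Step 1: Direct prop: k = (491)/2; new y = k*12 = 491*12/2 = 2946
Step 2: Divide by 2: 2946 / 2 = 1473
Step 3: Split 3:1, first share = 1473 * 3/4 = 4419/4
Final result = 4419/4

4419/4


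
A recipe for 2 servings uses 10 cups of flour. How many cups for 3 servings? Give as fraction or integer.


Original: 10 cups for 2 servings
Target servings = 3
Scaling factor = 3/2
New amount = 10 * 3/2
= 30/2
= 15 cups

15


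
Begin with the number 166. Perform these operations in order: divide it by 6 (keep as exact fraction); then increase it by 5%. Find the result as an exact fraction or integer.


Start with 166.
Step 1: Divide by 6: 166 / 6 = 83/3
Step 2: Increase by 5%: 83/3 * 105/100 = 581/20
Final result = 581/20

581/20


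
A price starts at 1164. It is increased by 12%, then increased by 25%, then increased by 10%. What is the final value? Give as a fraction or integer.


Start: 1164
Step 1: increase by 12% => multiply by 112/100
  1164 * 112/100 = 32592/25
Step 2: increase by 25% => multiply by 125/100
  32592/25 * 125/100 = 8148/5
Step 3: increase by 10% => multiply by 110/100
  8148/5 * 110/100 = 44814/25
Final value = 44814/25

44814/25


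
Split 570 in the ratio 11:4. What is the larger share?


Total parts = 11 + 4 = 15
Value per part = 570 / 15 = 38
First share = 11 * 38 = 418
Second share = 4 * 38 = 152
Larger share = 418

418


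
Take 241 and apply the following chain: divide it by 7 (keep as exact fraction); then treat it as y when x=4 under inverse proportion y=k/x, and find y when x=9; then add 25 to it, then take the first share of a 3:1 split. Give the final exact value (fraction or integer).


Start with 241.
Step 1: Divide by 7: 241 / 7 = 241/7
Step 2: Inverse prop: k = (241/7)*4; new y = k/9 = 241/7*4/9 = 964/63
Step 3: Add 25: 964/63+25=2539/63; split 3:1 first = 2539/63*3/4 = 2539/84
Final result = 2539/84

2539/84


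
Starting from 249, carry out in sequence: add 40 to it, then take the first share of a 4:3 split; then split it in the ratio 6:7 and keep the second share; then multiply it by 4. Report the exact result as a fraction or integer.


Start with 249.
Step 1: Add 40: 249+40=289; split 4:3 first = 289*4/7 = 1156/7
Step 2: Split 6:7, second share = 1156/7 * 7/13 = 1156/13
Step 3: Multiply by 4: 1156/13 * 4 = 4624/13
Final result = 4624/13

4624/13


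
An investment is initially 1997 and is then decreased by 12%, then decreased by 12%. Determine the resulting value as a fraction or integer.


Start: 1997
Step 1: decrease by 12% => multiply by 88/100
  1997 * 88/100 = 43934/25
Step 2: decrease by 12% => multiply by 88/100
  43934/25 * 88/100 = 966548/625
Final value = 966548/625

966548/625


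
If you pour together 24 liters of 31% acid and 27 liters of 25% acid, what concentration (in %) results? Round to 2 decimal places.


Solute in mixture 1 = 31% of 24 L = 24*31/100 = 186/25 L
Solute in mixture 2 = 25% of 27 L = 27*25/100 = 27/4 L
Total solute = 186/25 + 27/4 = 1419/100 L
Total volume = 24 + 27 = 51 L
Final concentration = 1419/100/51 * 100 = 27.82%

27.82


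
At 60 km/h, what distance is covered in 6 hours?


Using distance = speed * time
Speed = 60 km/h
Time = 6 hours
Distance = 60 * 6
= 360 km

360


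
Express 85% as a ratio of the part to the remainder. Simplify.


Part = 85%, Remainder = 15%
Ratio = 85:15
GCD(85, 15) = 5
Simplify: 17:3 = 17:3

17:3


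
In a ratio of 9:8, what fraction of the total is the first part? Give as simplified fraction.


Total parts = 9 + 8 = 17
First part fraction = 9/17
Simplify: 9/17 = 9/17

9/17


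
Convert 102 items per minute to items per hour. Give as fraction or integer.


Converting from per minute to per hour
Rate = 102 items per minute
Multiply by 60: 102 * 60
= 6120 items per hour

6120


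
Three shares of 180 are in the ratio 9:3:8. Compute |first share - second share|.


Total parts = 9 + 3 + 8 = 20
Value per part = 180 / 20 = 9
Shares: 9*9=81, 3*9=27, 8*9=72
First share = 81, second share = 27
Difference = |81 - 27| = 54

54


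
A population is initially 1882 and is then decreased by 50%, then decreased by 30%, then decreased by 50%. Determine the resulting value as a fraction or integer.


Start: 1882
Step 1: decrease by 50% => multiply by 50/100
  1882 * 50/100 = 941
Step 2: decrease by 30% => multiply by 70/100
  941 * 70/100 = 6587/10
Step 3: decrease by 50% => multiply by 50/100
  6587/10 * 50/100 = 6587/20
Final value = 6587/20

6587/20


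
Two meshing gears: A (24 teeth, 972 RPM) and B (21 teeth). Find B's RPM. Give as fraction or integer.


Gear ratio: teeth_A * RPM_A = teeth_B * RPM_B
24 * 972 = 21 * RPM_B
23328 = 21 * RPM_B
RPM_B = 23328 / 21
RPM_B = 7776/7

7776/7


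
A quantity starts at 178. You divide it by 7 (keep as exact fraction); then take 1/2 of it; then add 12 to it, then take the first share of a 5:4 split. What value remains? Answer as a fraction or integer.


Start with 178.
Step 1: Divide by 7: 178 / 7 = 178/7
Step 2: Take 1/2: 178/7 * 1/2 = 89/7
Step 3: Add 12: 89/7+12=173/7; split 5:4 first = 173/7*5/9 = 865/63
Final result = 865/63

865/63


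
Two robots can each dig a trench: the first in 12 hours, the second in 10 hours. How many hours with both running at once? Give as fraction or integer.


Rate of A = 1/12 job per hour
Rate of B = 1/10 job per hour
Combined rate = 1/12 + 1/10
Find common denominator: (10 + 12)/(12*10) = 22/120
Combined rate = 11/60 job per hour
Time together = 1 / (11/60) = 60/11 hours

60/11


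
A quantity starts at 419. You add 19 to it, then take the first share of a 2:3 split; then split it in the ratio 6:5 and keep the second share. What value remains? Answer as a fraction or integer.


Start with 419.
Step 1: Add 19: 419+19=438; split 2:3 first = 438*2/5 = 876/5
Step 2: Split 6:5, second share = 876/5 * 5/11 = 876/11
Final result = 876/11

876/11


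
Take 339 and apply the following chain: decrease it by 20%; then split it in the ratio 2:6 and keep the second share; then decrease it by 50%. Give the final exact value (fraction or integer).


Start with 339.
Step 1: Decrease by 20%: 339 * 80/100 = 1356/5
Step 2: Split 2:6, second share = 1356/5 * 6/8 = 1017/5
Step 3: Decrease by 50%: 1017/5 * 50/100 = 1017/10
Final result = 1017/10

1017/10


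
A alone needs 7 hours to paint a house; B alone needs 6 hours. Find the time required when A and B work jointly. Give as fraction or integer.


Rate of A = 1/7 job per hour
Rate of B = 1/6 job per hour
Combined rate = 1/7 + 1/6
Find common denominator: (6 + 7)/(7*6) = 13/42
Combined rate = 13/42 job per hour
Time together = 1 / (13/42) = 42/13 hours

42/13


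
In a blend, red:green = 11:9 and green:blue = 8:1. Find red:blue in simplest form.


Given a:b = 11:9 and b:c = 8:1
Make b consistent. Multiply first ratio by 8: a:b = 88:72
Multiply second ratio by 9: b:c = 72:9
Now b = 72 in both, so a:b:c = 88:72:9
Therefore a:c = 88:9
Simplify by GCD: a:c = 88:9

88:9


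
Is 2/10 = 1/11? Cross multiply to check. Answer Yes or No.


Cross multiply to check 2/10 = 1/11
Left cross product: 2 * 11 = 22
Right cross product: 10 * 1 = 10
22 != 10
Not equal, so proportions differ => No

No


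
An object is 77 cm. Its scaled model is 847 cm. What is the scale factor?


Original length = 77 cm
Scaled length = 847 cm
Scale factor = 847 / 77
= 11

11


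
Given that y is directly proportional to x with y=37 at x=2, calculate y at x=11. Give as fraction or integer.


Direct proportion: y = kx
Find k: k = 37/2 = 37/2
Compute y at x=11: y = 37/2 * 11
y = 407/2

407/2


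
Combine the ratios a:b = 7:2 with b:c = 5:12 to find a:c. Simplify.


Given a:b = 7:2 and b:c = 5:12
Make b consistent. Multiply first ratio by 5: a:b = 35:10
Multiply second ratio by 2: b:c = 10:24
Now b = 10 in both, so a:b:c = 35:10:24
Therefore a:c = 35:24
Simplify by GCD: a:c = 35:24

35:24


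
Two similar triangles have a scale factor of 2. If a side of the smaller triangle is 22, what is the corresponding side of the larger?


Similar triangles have proportional sides
Scale factor = 2
Smaller side = 22
Corresponding larger side = 22 * 2
= 44

44


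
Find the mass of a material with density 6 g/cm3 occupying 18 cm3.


Using mass = density * volume
Density = 6 g/cm3
Volume = 18 cm3
Mass = 6 * 18
= 108 g

108


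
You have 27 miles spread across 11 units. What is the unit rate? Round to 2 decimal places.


Total miles = 27
Number of units = 11
Unit rate = 27 / 11
= 2.45 miles per unit

2.45


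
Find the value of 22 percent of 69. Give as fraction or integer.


Compute 22% of 69
Convert percentage: 22% = 22/100
Multiply: 69 * 22/100
= 1518/100
= 759/50

759/50


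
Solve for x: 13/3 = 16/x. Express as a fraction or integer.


Setting up: 13/3 = 16/x
Cross multiply: 13 * x = 3 * 16
13x = 48
x = 48/13
x = 48/13

48/13


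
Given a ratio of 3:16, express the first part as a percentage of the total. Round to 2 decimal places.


Total parts = 3 + 16 = 19
First part fraction = 3/19
Percentage = (3/19) * 100
= 0.157895 * 100
= 15.79%

15.79


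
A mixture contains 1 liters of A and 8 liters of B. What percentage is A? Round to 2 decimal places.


Volume of A = 1 L
Volume of B = 8 L
Total volume = 1 + 8 = 9 L
Percentage of A = (1/9) * 100
= 11.11%

11.11


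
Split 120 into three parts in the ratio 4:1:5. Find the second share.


Ratio = 4:1:5
Total parts = 4 + 1 + 5 = 10
Value per part = 120 / 10 = 12
First share = 4 * 12 = 48
Middle share = 1 * 12 = 12
Third share = 5 * 12 = 60

12


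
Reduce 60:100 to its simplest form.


Find GCD(60, 100)
GCD = 20
Divide both by 20: 60/20 = 3, 100/20 = 5
Simplified ratio = 3:5

3:5


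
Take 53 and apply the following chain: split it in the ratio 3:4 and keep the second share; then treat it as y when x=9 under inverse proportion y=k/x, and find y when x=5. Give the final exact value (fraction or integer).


Start with 53.
Step 1: Split 3:4, second share = 53 * 4/7 = 212/7
Step 2: Inverse prop: k = (212/7)*9; new y = k/5 = 212/7*9/5 = 1908/35
Final result = 1908/35

1908/35


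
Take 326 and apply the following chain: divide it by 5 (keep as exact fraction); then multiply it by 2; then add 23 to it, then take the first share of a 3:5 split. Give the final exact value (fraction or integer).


Start with 326.
Step 1: Divide by 5: 326 / 5 = 326/5
Step 2: Multiply by 2: 326/5 * 2 = 652/5
Step 3: Add 23: 652/5+23=767/5; split 3:5 first = 767/5*3/8 = 2301/40
Final result = 2301/40

2301/40


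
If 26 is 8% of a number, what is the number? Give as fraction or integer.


Given: 26 is 8% of the whole
Set up: 26 = 8/100 * whole
whole = 26 * 100 / 8
whole = 2600 / 8
whole = 325

325


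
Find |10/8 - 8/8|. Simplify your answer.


Simplify: 10/8 = 5/4 and 8/8 = 1
Find common denominator: LCD = 4
Convert: 5/4 and 4/4
Difference = |5 - 4|/4 = 1/4
Simplified = 1/4

1/4


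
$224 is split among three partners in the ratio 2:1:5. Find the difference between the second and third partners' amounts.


Total parts = 2 + 1 + 5 = 8
Value per part = 224 / 8 = 28
Shares: 2*28=56, 1*28=28, 5*28=140
Second share = 28, third share = 140
Difference = |28 - 140| = 112

112


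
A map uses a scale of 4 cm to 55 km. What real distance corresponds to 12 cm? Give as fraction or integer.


Map scale: 4 cm = 55 km
Measured distance on map = 12 cm
Set up proportion: 12 * 55 / 4
= 660 / 4
= 165 km

165


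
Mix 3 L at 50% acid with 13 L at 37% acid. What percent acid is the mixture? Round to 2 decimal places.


Solute in mixture 1 = 50% of 3 L = 3*50/100 = 3/2 L
Solute in mixture 2 = 37% of 13 L = 13*37/100 = 481/100 L
Total solute = 3/2 + 481/100 = 631/100 L
Total volume = 3 + 13 = 16 L
Final concentration = 631/100/16 * 100 = 39.44%

39.44


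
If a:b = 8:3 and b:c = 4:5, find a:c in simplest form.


Given a:b = 8:3 and b:c = 4:5
Make b consistent. Multiply first ratio by 4: a:b = 32:12
Multiply second ratio by 3: b:c = 12:15
Now b = 12 in both, so a:b:c = 32:12:15
Therefore a:c = 32:15
Simplify by GCD: a:c = 32:15

32:15


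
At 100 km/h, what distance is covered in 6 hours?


Using distance = speed * time
Speed = 100 km/h
Time = 6 hours
Distance = 100 * 6
= 600 km

600


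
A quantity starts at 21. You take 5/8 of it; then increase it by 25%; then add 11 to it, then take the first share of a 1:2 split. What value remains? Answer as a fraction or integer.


Start with 21.
Step 1: Take 5/8: 21 * 5/8 = 105/8
Step 2: Increase by 25%: 105/8 * 125/100 = 525/32
Step 3: Add 11: 525/32+11=877/32; split 1:2 first = 877/32*1/3 = 877/96
Final result = 877/96

877/96


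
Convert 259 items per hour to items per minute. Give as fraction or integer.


Converting from per hour to per minute
Rate = 259 items per hour
Divide by 60: 259/60
= 259/60 items per minute

259/60


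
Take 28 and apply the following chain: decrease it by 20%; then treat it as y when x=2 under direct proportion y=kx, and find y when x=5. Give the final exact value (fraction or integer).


Start with 28.
Step 1: Decrease by 20%: 28 * 80/100 = 112/5
Step 2: Direct prop: k = (112/5)/2; new y = k*5 = 112/5*5/2 = 56
Final result = 56

56


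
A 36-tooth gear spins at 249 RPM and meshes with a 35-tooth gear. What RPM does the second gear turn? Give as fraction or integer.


Gear ratio: teeth_A * RPM_A = teeth_B * RPM_B
36 * 249 = 35 * RPM_B
8964 = 35 * RPM_B
RPM_B = 8964 / 35
RPM_B = 8964/35

8964/35


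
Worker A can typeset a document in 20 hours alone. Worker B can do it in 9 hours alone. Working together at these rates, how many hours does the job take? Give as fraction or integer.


Rate of A = 1/20 job per hour
Rate of B = 1/9 job per hour
Combined rate = 1/20 + 1/9
Find common denominator: (9 + 20)/(20*9) = 29/180
Combined rate = 29/180 job per hour
Time together = 1 / (29/180) = 180/29 hours

180/29


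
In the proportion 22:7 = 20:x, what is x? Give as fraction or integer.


Setting up: 22/7 = 20/x
Cross multiply: 22 * x = 7 * 20
22x = 140
x = 140/22
x = 70/11

70/11


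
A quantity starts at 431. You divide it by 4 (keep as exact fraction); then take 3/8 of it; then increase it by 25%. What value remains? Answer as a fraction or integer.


Start with 431.
Step 1: Divide by 4: 431 / 4 = 431/4
Step 2: Take 3/8: 431/4 * 3/8 = 1293/32
Step 3: Increase by 25%: 1293/32 * 125/100 = 6465/128
Final result = 6465/128

6465/128


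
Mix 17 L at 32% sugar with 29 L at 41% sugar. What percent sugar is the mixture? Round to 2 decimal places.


Solute in mixture 1 = 32% of 17 L = 17*32/100 = 136/25 L
Solute in mixture 2 = 41% of 29 L = 29*41/100 = 1189/100 L
Total solute = 136/25 + 1189/100 = 1733/100 L
Total volume = 17 + 29 = 46 L
Final concentration = 1733/100/46 * 100 = 37.67%

37.67


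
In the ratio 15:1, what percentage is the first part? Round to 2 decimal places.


Total parts = 15 + 1 = 16
First part fraction = 15/16
Percentage = (15/16) * 100
= 0.9375 * 100
= 93.75%

93.75


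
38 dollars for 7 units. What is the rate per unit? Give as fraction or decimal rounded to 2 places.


Total dollars = 38
Number of units = 7
Unit rate = 38 / 7
= 5.43 dollars per unit

5.43


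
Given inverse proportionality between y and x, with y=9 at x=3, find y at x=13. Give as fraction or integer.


Inverse proportion: y = k/x
Find k: k = 3 * 9 = 27
Compute y at x=13: y = 27/13
y = 27/13

27/13


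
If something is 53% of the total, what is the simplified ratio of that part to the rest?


Part = 53%, Remainder = 47%
Ratio = 53:47
GCD(53, 47) = 1
Simplify: 53:47 = 53:47

53:47


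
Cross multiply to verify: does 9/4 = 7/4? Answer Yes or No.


Cross multiply to check 9/4 = 7/4
Left cross product: 9 * 4 = 36
Right cross product: 4 * 7 = 28
36 != 28
Not equal, so proportions differ => No

No


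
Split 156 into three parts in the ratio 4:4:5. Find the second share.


Ratio = 4:4:5
Total parts = 4 + 4 + 5 = 13
Value per part = 156 / 13 = 12
First share = 4 * 12 = 48
Middle share = 4 * 12 = 48
Third share = 5 * 12 = 60

48


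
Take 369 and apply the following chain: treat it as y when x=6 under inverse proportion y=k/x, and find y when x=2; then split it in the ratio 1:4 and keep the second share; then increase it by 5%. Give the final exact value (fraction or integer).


Start with 369.
Step 1: Inverse prop: k = (369)*6; new y = k/2 = 369*6/2 = 1107
Step 2: Split 1:4, second share = 1107 * 4/5 = 4428/5
Step 3: Increase by 5%: 4428/5 * 105/100 = 23247/25
Final result = 23247/25

23247/25


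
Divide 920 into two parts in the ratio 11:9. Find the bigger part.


Total parts = 11 + 9 = 20
Value per part = 920 / 20 = 46
First share = 11 * 46 = 506
Second share = 9 * 46 = 414
Larger share = 506

506


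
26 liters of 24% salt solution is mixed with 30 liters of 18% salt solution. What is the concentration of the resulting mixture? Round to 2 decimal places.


Solute in mixture 1 = 24% of 26 L = 26*24/100 = 156/25 L
Solute in mixture 2 = 18% of 30 L = 30*18/100 = 27/5 L
Total solute = 156/25 + 27/5 = 291/25 L
Total volume = 26 + 30 = 56 L
Final concentration = 291/25/56 * 100 = 20.79%

20.79


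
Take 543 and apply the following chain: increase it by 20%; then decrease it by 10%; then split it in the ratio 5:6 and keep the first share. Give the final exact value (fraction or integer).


Start with 543.
Step 1: Increase by 20%: 543 * 120/100 = 3258/5
Step 2: Decrease by 10%: 3258/5 * 90/100 = 14661/25
Step 3: Split 5:6, first share = 14661/25 * 5/11 = 14661/55
Final result = 14661/55

14661/55


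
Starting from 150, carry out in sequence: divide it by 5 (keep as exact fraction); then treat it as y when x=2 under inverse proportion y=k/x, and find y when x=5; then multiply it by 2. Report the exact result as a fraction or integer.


Start with 150.
Step 1: Divide by 5: 150 / 5 = 30
Step 2: Inverse prop: k = (30)*2; new y = k/5 = 30*2/5 = 12
Step 3: Multiply by 2: 12 * 2 = 24
Final result = 24

24


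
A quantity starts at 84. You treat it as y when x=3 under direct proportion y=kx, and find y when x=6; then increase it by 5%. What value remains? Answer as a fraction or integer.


Start with 84.
Step 1: Direct prop: k = (84)/3; new y = k*6 = 84*6/3 = 168
Step 2: Increase by 5%: 168 * 105/100 = 882/5
Final result = 882/5

882/5


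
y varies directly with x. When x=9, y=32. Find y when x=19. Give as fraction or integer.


Direct proportion: y = kx
Find k: k = 32/9 = 32/9
Compute y at x=19: y = 32/9 * 19
y = 608/9

608/9


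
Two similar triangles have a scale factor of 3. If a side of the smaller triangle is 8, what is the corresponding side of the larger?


Similar triangles have proportional sides
Scale factor = 3
Smaller side = 8
Corresponding larger side = 8 * 3
= 24

24


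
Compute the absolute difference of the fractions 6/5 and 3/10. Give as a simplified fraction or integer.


Simplify: 6/5 = 6/5 and 3/10 = 3/10
Find common denominator: LCD = 10
Convert: 12/10 and 3/10
Difference = |12 - 3|/10 = 9/10
Simplified = 9/10

9/10


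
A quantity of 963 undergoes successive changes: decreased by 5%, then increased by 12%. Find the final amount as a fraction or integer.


Start: 963
Step 1: decrease by 5% => multiply by 95/100
  963 * 95/100 = 18297/20
Step 2: increase by 12% => multiply by 112/100
  18297/20 * 112/100 = 128079/125
Final value = 128079/125

128079/125


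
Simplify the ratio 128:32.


Find GCD(128, 32)
GCD = 32
Divide both by 32: 128/32 = 4, 32/32 = 1
Simplified ratio = 4:1

4:1


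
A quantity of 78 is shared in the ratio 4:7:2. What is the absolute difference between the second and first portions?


Total parts = 4 + 7 + 2 = 13
Value per part = 78 / 13 = 6
Shares: 4*6=24, 7*6=42, 2*6=12
Second share = 42, first share = 24
Difference = |42 - 24| = 18

18


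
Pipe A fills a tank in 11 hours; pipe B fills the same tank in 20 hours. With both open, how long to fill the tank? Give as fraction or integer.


Rate of A = 1/11 job per hour
Rate of B = 1/20 job per hour
Combined rate = 1/11 + 1/20
Find common denominator: (20 + 11)/(11*20) = 31/220
Combined rate = 31/220 job per hour
Time together = 1 / (31/220) = 220/31 hours

220/31


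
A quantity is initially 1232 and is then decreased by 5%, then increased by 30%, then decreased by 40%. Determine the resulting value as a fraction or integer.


Start: 1232
Step 1: decrease by 5% => multiply by 95/100
  1232 * 95/100 = 5852/5
Step 2: increase by 30% => multiply by 130/100
  5852/5 * 130/100 = 38038/25
Step 3: decrease by 40% => multiply by 60/100
  38038/25 * 60/100 = 114114/125
Final value = 114114/125

114114/125


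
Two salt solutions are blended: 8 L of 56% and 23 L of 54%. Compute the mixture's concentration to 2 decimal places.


Solute in mixture 1 = 56% of 8 L = 8*56/100 = 112/25 L
Solute in mixture 2 = 54% of 23 L = 23*54/100 = 621/50 L
Total solute = 112/25 + 621/50 = 169/10 L
Total volume = 8 + 23 = 31 L
Final concentration = 169/10/31 * 100 = 54.52%

54.52


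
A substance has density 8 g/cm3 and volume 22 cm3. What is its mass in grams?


Using mass = density * volume
Density = 8 g/cm3
Volume = 22 cm3
Mass = 8 * 22
= 176 g

176


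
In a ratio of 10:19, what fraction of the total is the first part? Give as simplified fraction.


Total parts = 10 + 19 = 29
First part fraction = 10/29
Simplify: 10/29 = 10/29

10/29


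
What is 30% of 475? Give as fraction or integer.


Compute 30% of 475
Convert percentage: 30% = 30/100
Multiply: 475 * 30/100
= 14250/100
= 285/2

285/2


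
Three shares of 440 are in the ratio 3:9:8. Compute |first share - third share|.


Total parts = 3 + 9 + 8 = 20
Value per part = 440 / 20 = 22
Shares: 3*22=66, 9*22=198, 8*22=176
First share = 66, third share = 176
Difference = |66 - 176| = 110

110


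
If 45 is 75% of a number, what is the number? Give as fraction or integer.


Given: 45 is 75% of the whole
Set up: 45 = 75/100 * whole
whole = 45 * 100 / 75
whole = 4500 / 75
whole = 60

60


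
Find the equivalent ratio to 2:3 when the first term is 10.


Original ratio: 2:3
First term target: 10
Scale factor = 10 / 2 = 5
Multiply second term: 3 * 5 = 15
Equivalent ratio = 10:15

10:15


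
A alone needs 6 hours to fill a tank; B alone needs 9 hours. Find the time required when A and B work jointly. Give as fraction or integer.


Rate of A = 1/6 job per hour
Rate of B = 1/9 job per hour
Combined rate = 1/6 + 1/9
Find common denominator: (9 + 6)/(6*9) = 15/54
Combined rate = 5/18 job per hour
Time together = 1 / (5/18) = 18/5 hours

18/5


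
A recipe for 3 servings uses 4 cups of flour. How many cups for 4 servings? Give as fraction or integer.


Original: 4 cups for 3 servings
Target servings = 4
Scaling factor = 4/3
New amount = 4 * 4/3
= 16/3
= 16/3 cups

16/3


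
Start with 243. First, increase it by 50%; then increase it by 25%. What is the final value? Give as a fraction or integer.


Start with 243.
Step 1: Increase by 50%: 243 * 150/100 = 729/2
Step 2: Increase by 25%: 729/2 * 125/100 = 3645/8
Final result = 3645/8

3645/8


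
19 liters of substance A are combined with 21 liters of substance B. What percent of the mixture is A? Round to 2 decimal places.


Volume of A = 19 L
Volume of B = 21 L
Total volume = 19 + 21 = 40 L
Percentage of A = (19/40) * 100
= 47.50%

47.50


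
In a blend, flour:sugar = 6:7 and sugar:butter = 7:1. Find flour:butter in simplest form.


Given a:b = 6:7 and b:c = 7:1
Make b consistent. Multiply first ratio by 7: a:b = 42:49
Multiply second ratio by 7: b:c = 49:7
Now b = 49 in both, so a:b:c = 42:49:7
Therefore a:c = 42:7
Simplify by GCD: a:c = 6:1

6:1


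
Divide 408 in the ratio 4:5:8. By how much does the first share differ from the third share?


Total parts = 4 + 5 + 8 = 17
Value per part = 408 / 17 = 24
Shares: 4*24=96, 5*24=120, 8*24=192
First share = 96, third share = 192
Difference = |96 - 192| = 96

96


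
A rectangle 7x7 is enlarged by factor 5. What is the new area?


Original dimensions: 7 x 7
Enlargement factor = 5
New width = 7 * 5 = 35
New height = 7 * 5 = 35
New area = 35 * 35 = 1225

1225


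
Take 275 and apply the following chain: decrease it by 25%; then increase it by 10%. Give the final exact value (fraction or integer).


Start with 275.
Step 1: Decrease by 25%: 275 * 75/100 = 825/4
Step 2: Increase by 10%: 825/4 * 110/100 = 1815/8
Final result = 1815/8

1815/8


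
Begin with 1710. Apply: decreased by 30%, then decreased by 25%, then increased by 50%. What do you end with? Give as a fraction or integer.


Start: 1710
Step 1: decrease by 30% => multiply by 70/100
  1710 * 70/100 = 1197
Step 2: decrease by 25% => multiply by 75/100
  1197 * 75/100 = 3591/4
Step 3: increase by 50% => multiply by 150/100
  3591/4 * 150/100 = 10773/8
Final value = 10773/8

10773/8


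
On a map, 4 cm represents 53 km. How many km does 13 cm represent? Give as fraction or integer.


Map scale: 4 cm = 53 km
Measured distance on map = 13 cm
Set up proportion: 13 * 53 / 4
= 689 / 4
= 689/4 km

689/4


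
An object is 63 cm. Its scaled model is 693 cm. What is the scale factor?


Original length = 63 cm
Scaled length = 693 cm
Scale factor = 693 / 63
= 11

11


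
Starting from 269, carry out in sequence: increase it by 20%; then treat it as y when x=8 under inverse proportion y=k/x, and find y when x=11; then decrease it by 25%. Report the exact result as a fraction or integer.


Start with 269.
Step 1: Increase by 20%: 269 * 120/100 = 1614/5
Step 2: Inverse prop: k = (1614/5)*8; new y = k/11 = 1614/5*8/11 = 12912/55
Step 3: Decrease by 25%: 12912/55 * 75/100 = 9684/55
Final result = 9684/55

9684/55


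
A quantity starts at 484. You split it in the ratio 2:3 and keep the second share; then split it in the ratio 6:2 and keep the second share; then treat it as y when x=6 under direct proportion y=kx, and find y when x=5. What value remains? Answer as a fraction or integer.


Start with 484.
Step 1: Split 2:3, second share = 484 * 3/5 = 1452/5
Step 2: Split 6:2, second share = 1452/5 * 2/8 = 363/5
Step 3: Direct prop: k = (363/5)/6; new y = k*5 = 363/5*5/6 = 121/2
Final result = 121/2

121/2


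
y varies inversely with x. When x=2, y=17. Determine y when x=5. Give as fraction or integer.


Inverse proportion: y = k/x
Find k: k = 2 * 17 = 34
Compute y at x=5: y = 34/5
y = 34/5

34/5


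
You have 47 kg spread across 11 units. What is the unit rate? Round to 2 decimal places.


Total kg = 47
Number of units = 11
Unit rate = 47 / 11
= 4.27 kg per unit

4.27


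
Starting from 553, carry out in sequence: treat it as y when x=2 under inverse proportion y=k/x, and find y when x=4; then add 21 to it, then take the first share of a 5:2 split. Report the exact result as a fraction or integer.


Start with 553.
Step 1: Inverse prop: k = (553)*2; new y = k/4 = 553*2/4 = 553/2
Step 2: Add 21: 553/2+21=595/2; split 5:2 first = 595/2*5/7 = 425/2
Final result = 425/2

425/2


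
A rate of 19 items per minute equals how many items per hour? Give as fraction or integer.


Converting from per minute to per hour
Rate = 19 items per minute
Multiply by 60: 19 * 60
= 1140 items per hour

1140


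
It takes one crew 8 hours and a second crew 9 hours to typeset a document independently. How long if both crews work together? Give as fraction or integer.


Rate of A = 1/8 job per hour
Rate of B = 1/9 job per hour
Combined rate = 1/8 + 1/9
Find common denominator: (9 + 8)/(8*9) = 17/72
Combined rate = 17/72 job per hour
Time together = 1 / (17/72) = 72/17 hours

72/17


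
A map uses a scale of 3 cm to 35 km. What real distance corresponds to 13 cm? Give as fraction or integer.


Map scale: 3 cm = 35 km
Measured distance on map = 13 cm
Set up proportion: 13 * 35 / 3
= 455 / 3
= 455/3 km

455/3


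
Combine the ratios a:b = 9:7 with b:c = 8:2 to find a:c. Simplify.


Given a:b = 9:7 and b:c = 8:2
Make b consistent. Multiply first ratio by 8: a:b = 72:56
Multiply second ratio by 7: b:c = 56:14
Now b = 56 in both, so a:b:c = 72:56:14
Therefore a:c = 72:14
Simplify by GCD: a:c = 36:7

36:7


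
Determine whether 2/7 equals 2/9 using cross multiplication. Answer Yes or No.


Cross multiply to check 2/7 = 2/9
Left cross product: 2 * 9 = 18
Right cross product: 7 * 2 = 14
18 != 14
Not equal, so proportions differ => No

No


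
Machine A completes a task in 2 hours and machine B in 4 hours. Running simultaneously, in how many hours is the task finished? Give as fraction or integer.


Rate of A = 1/2 job per hour
Rate of B = 1/4 job per hour
Combined rate = 1/2 + 1/4
Find common denominator: (4 + 2)/(2*4) = 6/8
Combined rate = 3/4 job per hour
Time together = 1 / (3/4) = 4/3 hours

4/3


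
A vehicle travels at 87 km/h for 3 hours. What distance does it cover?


Using distance = speed * time
Speed = 87 km/h
Time = 3 hours
Distance = 87 * 3
= 261 km

261


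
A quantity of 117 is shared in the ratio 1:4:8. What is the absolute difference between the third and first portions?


Total parts = 1 + 4 + 8 = 13
Value per part = 117 / 13 = 9
Shares: 1*9=9, 4*9=36, 8*9=72
Third share = 72, first share = 9
Difference = |72 - 9| = 63

63


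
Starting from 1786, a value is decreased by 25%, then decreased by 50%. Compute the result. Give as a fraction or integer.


Start: 1786
Step 1: decrease by 25% => multiply by 75/100
  1786 * 75/100 = 2679/2
Step 2: decrease by 50% => multiply by 50/100
  2679/2 * 50/100 = 2679/4
Final value = 2679/4

2679/4


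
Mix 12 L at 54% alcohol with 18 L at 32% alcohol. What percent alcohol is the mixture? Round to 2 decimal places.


Solute in mixture 1 = 54% of 12 L = 12*54/100 = 162/25 L
Solute in mixture 2 = 32% of 18 L = 18*32/100 = 144/25 L
Total solute = 162/25 + 144/25 = 306/25 L
Total volume = 12 + 18 = 30 L
Final concentration = 306/25/30 * 100 = 40.80%

40.80


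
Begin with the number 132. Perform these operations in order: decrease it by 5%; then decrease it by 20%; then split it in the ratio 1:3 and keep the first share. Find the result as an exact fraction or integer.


Start with 132.
Step 1: Decrease by 5%: 132 * 95/100 = 627/5
Step 2: Decrease by 20%: 627/5 * 80/100 = 2508/25
Step 3: Split 1:3, first share = 2508/25 * 1/4 = 627/25
Final result = 627/25

627/25


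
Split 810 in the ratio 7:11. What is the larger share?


Total parts = 7 + 11 = 18
Value per part = 810 / 18 = 45
First share = 7 * 45 = 315
Second share = 11 * 45 = 495
Larger share = 495

495


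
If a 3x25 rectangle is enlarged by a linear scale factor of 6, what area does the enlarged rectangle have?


Original dimensions: 3 x 25
Enlargement factor = 6
New width = 3 * 6 = 18
New height = 25 * 6 = 150
New area = 18 * 150 = 2700

2700


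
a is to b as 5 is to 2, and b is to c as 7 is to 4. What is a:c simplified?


Given a:b = 5:2 and b:c = 7:4
Make b consistent. Multiply first ratio by 7: a:b = 35:14
Multiply second ratio by 2: b:c = 14:8
Now b = 14 in both, so a:b:c = 35:14:8
Therefore a:c = 35:8
Simplify by GCD: a:c = 35:8

35:8


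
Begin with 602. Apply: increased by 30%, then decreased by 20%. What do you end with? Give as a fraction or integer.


Start: 602
Step 1: increase by 30% => multiply by 130/100
  602 * 130/100 = 3913/5
Step 2: decrease by 20% => multiply by 80/100
  3913/5 * 80/100 = 15652/25
Final value = 15652/25

15652/25
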